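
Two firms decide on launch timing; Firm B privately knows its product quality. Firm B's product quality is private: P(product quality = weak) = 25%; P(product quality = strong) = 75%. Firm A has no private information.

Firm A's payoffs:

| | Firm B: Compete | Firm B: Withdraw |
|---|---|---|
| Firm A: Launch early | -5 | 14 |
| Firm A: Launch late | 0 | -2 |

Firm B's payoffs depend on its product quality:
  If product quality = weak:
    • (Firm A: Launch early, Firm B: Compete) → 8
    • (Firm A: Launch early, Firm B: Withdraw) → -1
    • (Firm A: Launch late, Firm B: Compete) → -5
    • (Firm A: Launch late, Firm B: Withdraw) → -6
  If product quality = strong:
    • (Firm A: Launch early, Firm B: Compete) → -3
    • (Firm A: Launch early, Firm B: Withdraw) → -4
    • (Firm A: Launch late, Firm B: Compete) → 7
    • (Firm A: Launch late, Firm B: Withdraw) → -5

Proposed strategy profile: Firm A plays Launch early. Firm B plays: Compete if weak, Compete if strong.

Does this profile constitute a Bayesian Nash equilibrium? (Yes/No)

No

Firm A plays Launch early: E[Launch early] = 0.25·(-5) + 0.75·(-5) = -5; E[Launch late] = 0. Not best-responding. ✗
Firm B (product quality weak), facing Launch early: Compete gives 8, Withdraw gives -1. Proposed Compete is best. ✓
Firm B (product quality strong), facing Launch early: Compete gives -3, Withdraw gives -4. Proposed Compete is best. ✓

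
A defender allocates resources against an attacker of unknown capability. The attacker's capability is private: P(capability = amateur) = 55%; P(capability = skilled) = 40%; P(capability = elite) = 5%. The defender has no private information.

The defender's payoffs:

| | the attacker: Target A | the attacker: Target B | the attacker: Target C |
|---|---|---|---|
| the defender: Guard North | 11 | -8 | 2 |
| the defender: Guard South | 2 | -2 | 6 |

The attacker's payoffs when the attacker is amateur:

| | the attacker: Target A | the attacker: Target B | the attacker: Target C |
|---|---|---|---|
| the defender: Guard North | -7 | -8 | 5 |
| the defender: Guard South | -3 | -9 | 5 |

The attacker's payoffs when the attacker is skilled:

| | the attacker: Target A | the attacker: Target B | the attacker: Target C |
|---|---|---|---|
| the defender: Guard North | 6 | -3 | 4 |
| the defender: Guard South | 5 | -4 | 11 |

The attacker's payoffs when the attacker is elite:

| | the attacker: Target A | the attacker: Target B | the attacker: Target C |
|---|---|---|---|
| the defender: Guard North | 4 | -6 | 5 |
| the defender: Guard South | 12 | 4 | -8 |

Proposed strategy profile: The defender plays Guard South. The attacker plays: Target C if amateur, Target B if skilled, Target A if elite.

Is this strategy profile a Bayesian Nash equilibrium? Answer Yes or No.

The defender plays Guard South: E[Guard South] = 0.55·(6) + 0.4·(-2) + 0.05·(2) = 2.6; E[Guard North] = -1.55. Best-responding. ✓
The attacker (capability amateur), facing Guard South: Target A gives -3, Target B gives -9, Target C gives 5. Proposed Target C is best. ✓
The attacker (capability skilled), facing Guard South: Target A gives 5, Target B gives -4, Target C gives 11. Proposed Target B is not best — profitable deviation exists. ✗
The attacker (capability elite), facing Guard South: Target A gives 12, Target B gives 4, Target C gives -8. Proposed Target A is best. ✓

No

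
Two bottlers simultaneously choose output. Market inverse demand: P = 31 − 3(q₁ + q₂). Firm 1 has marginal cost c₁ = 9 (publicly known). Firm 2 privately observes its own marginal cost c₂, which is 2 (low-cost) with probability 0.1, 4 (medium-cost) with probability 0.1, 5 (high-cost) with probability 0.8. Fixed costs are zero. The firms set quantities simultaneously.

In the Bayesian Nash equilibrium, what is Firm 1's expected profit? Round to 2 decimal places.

Type-c best response for Firm 2: q₂(c) = (31 − c)/6 − q₁/2.
Firm 1 maximizes expected profit; its first-order condition is 31 − 6q₁ − 3E[q₂] − 9 = 0.
Substituting E[q₂] and solving: E[c₂] = 4.6, so q₁ = (31 − 2·9 + 4.6)/9 = 1.95556.
E[P] = 31 − 3·(q₁ + E[q₂]) = 14.8667; Firm 1's expected profit = (E[P] − 9)·q₁ = (14.8667 − 9)·1.95556 = 11.4726.

11.47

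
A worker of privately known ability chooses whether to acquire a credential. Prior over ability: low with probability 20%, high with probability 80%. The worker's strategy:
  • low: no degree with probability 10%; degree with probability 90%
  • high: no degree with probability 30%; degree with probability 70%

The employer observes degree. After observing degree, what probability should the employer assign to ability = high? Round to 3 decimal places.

0.757

P(degree) = 0.2·0.9 + 0.8·0.7 = 0.74
P(high | degree) = (0.8·0.7) / 0.74 = 0.56 / 0.74 = 0.756757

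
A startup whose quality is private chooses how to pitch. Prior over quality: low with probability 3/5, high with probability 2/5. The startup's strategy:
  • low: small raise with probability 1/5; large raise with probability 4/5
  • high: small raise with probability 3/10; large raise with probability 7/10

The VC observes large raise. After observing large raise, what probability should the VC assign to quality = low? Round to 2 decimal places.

0.63

P(large raise) = (3/5)·(4/5) + (2/5)·(7/10) = 19/25
P(low | large raise) = ((3/5)·(4/5)) / (19/25) = (12/25) / (19/25) = 12/19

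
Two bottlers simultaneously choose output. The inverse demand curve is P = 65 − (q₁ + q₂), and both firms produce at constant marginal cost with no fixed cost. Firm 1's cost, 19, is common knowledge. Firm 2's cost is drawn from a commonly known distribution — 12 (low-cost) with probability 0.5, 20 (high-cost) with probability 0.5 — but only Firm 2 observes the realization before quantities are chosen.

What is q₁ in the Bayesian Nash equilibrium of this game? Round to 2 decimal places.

Firm 2 with cost c maximizes (65 − (q₁+q₂) − c)·q₂, giving q₂(c) = (65 − c − q₁)/2.
E[c₂] = 0.5·12 + 0.5·20 = 16
Firm 1's FOC against E[q₂] yields q₁ = (65 − 2·19 + E[c₂])/3 = (65 − 38 + 16)/3 = 14.3333.

14.33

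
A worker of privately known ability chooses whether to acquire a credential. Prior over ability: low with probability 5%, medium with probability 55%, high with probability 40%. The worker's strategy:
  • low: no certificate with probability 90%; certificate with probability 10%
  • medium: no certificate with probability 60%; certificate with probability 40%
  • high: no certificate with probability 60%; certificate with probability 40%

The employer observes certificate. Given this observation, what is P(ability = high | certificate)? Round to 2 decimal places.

0.42

P(certificate) = 0.05·0.1 + 0.55·0.4 + 0.4·0.4 = 0.385
P(high | certificate) = (0.4·0.4) / 0.385 = 0.16 / 0.385 = 0.415584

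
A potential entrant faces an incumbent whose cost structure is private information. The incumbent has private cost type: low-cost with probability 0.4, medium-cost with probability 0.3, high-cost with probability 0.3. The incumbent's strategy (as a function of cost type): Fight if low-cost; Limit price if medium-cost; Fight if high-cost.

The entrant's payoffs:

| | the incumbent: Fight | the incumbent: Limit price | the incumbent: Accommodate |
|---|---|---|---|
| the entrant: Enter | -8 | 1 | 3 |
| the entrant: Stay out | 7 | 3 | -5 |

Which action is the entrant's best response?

Stay out

E[Enter] = 0.4·(-8) + 0.3·(1) + 0.3·(-8) = -5.3
E[Stay out] = 0.4·(7) + 0.3·(3) + 0.3·(7) = 5.8
Best response: Stay out (5.8 is the largest).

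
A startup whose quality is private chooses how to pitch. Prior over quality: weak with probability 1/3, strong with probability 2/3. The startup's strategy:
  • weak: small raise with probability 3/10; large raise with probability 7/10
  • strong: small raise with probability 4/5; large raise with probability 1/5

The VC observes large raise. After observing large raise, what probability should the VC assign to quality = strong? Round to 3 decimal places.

P(large raise) = (1/3)·(7/10) + (2/3)·(1/5) = 11/30
P(strong | large raise) = ((2/3)·(1/5)) / (11/30) = (2/15) / (11/30) = 4/11

0.364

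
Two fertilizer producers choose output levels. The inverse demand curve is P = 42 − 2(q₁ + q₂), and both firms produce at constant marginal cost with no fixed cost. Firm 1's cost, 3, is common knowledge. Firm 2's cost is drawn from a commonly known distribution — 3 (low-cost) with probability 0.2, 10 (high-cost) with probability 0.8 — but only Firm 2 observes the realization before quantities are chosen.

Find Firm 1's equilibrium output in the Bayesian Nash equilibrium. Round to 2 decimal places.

7.43

Type-c best response for Firm 2: q₂(c) = (42 − c)/4 − q₁/2.
Firm 1 maximizes expected profit; its first-order condition is 42 − 4q₁ − 2E[q₂] − 3 = 0.
Substituting E[q₂] and solving: E[c₂] = 8.6, so q₁ = (42 − 2·3 + 8.6)/6 = 7.43333.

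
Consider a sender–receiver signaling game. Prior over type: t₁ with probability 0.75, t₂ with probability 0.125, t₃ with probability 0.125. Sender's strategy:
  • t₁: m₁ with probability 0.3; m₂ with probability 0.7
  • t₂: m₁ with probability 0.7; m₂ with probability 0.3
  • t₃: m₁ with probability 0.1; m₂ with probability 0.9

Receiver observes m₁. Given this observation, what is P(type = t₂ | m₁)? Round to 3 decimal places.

0.269

P(m₁) = 0.75·0.3 + 0.125·0.7 + 0.125·0.1 = 0.325
P(t₂ | m₁) = (0.125·0.7) / 0.325 = 0.0875 / 0.325 = 0.269231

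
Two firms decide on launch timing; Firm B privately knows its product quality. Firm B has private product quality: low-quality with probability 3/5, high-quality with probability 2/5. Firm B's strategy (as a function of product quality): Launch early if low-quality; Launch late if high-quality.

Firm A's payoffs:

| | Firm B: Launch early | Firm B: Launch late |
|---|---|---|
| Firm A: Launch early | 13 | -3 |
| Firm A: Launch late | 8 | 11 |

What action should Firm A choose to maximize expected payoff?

Compute Firm A's expected payoff for each action, taking the expectation over Firm B's type.
E[Launch early] = 3/5·(13) + 2/5·(-3) = 33/5
E[Launch late] = 3/5·(8) + 2/5·(11) = 46/5
Best response: Launch late (46/5 is the largest).

Launch late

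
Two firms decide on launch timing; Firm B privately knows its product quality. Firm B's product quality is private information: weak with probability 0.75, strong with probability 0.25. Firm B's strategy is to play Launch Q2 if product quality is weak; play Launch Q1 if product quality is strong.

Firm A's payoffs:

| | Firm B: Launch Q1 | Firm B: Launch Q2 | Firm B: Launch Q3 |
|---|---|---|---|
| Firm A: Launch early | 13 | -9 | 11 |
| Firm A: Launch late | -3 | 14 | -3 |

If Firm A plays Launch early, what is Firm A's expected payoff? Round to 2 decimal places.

-3.50

Take the expectation over Firm B's product quality, weighting each type's action by its prior probability.
E[Launch early] = 0.75·(-9) + 0.25·13 = (-6.75) + 3.25 = -3.5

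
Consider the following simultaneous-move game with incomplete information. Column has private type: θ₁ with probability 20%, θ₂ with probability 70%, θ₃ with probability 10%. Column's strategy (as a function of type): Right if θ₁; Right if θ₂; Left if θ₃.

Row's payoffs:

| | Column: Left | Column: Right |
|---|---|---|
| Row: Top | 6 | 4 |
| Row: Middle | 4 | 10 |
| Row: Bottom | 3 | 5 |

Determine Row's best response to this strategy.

Middle

Compute Row's expected payoff for each action, taking the expectation over Column's type.
E[Top] = 0.2·(4) + 0.7·(4) + 0.1·(6) = 4.2
E[Middle] = 0.2·(10) + 0.7·(10) + 0.1·(4) = 9.4
E[Bottom] = 0.2·(5) + 0.7·(5) + 0.1·(3) = 4.8
Best response: Middle (9.4 is the largest).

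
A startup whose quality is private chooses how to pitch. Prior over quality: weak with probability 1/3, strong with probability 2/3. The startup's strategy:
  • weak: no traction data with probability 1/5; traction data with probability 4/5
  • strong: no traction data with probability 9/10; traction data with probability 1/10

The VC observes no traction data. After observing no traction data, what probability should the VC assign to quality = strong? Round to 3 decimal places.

Apply Bayes' rule using the sender's strategy as the likelihood.
P(no traction data) = (1/3)·(1/5) + (2/3)·(9/10) = 2/3
P(strong | no traction data) = ((2/3)·(9/10)) / (2/3) = (3/5) / (2/3) = 9/10

0.900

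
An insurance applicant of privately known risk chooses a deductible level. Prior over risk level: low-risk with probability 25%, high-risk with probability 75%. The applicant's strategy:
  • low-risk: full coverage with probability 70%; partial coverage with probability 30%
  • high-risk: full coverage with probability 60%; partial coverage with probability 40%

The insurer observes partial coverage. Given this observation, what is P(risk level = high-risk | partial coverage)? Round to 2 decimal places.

0.80

P(partial coverage) = 0.25·0.3 + 0.75·0.4 = 0.375
P(high-risk | partial coverage) = (0.75·0.4) / 0.375 = 0.3 / 0.375 = 0.8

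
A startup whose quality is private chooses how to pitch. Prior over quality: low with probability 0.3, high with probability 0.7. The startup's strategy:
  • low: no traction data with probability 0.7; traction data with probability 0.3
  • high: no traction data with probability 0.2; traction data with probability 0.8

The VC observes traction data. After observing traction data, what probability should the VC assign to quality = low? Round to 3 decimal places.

0.138

P(traction data) = 0.3·0.3 + 0.7·0.8 = 0.65
P(low | traction data) = (0.3·0.3) / 0.65 = 0.09 / 0.65 = 0.138462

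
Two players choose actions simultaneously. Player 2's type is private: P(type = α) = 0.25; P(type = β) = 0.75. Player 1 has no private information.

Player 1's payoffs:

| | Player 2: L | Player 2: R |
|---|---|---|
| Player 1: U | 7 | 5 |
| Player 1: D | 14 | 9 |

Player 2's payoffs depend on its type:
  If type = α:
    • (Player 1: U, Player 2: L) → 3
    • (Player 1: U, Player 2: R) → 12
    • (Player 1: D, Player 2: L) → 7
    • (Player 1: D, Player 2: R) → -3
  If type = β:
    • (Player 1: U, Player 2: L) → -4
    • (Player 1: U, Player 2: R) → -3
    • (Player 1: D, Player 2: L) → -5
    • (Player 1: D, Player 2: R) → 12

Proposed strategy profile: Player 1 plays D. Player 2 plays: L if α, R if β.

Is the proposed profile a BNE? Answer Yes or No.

Player 1 plays D: E[D] = 0.25·(14) + 0.75·(9) = 10.25; E[U] = 5.5. Best-responding. ✓
Player 2 (type α), facing D: L gives 7, R gives -3. Proposed L is best. ✓
Player 2 (type β), facing D: L gives -5, R gives 12. Proposed R is best. ✓

Yes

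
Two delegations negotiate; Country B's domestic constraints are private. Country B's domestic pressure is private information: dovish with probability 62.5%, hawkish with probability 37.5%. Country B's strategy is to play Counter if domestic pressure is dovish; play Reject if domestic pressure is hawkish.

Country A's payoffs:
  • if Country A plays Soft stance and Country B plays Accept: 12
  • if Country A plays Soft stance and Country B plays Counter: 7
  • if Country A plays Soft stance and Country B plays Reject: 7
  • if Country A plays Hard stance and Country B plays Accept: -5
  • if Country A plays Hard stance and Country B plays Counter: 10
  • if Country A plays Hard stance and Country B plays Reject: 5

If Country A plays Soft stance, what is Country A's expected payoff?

7

E[Soft stance] = 0.625·7 + 0.375·7 = 4.375 + 2.625 = 7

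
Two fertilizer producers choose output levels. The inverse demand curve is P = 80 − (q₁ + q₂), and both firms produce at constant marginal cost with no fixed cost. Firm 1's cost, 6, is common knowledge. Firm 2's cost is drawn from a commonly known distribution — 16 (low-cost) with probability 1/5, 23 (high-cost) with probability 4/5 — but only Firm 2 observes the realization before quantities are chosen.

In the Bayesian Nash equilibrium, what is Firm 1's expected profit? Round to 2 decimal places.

892.02

Firm 2 with cost c maximizes (80 − (q₁+q₂) − c)·q₂, giving q₂(c) = (80 − c − q₁)/2.
E[c₂] = 1/5·16 + 4/5·23 = 21.6
Firm 1's FOC against E[q₂] yields q₁ = (80 − 2·6 + E[c₂])/3 = (80 − 12 + 21.6)/3 = 29.8667.
E[P] = 80 − (q₁ + E[q₂]) = 35.8667; Firm 1's expected profit = (E[P] − 6)·q₁ = (35.8667 − 6)·29.8667 = 892.018.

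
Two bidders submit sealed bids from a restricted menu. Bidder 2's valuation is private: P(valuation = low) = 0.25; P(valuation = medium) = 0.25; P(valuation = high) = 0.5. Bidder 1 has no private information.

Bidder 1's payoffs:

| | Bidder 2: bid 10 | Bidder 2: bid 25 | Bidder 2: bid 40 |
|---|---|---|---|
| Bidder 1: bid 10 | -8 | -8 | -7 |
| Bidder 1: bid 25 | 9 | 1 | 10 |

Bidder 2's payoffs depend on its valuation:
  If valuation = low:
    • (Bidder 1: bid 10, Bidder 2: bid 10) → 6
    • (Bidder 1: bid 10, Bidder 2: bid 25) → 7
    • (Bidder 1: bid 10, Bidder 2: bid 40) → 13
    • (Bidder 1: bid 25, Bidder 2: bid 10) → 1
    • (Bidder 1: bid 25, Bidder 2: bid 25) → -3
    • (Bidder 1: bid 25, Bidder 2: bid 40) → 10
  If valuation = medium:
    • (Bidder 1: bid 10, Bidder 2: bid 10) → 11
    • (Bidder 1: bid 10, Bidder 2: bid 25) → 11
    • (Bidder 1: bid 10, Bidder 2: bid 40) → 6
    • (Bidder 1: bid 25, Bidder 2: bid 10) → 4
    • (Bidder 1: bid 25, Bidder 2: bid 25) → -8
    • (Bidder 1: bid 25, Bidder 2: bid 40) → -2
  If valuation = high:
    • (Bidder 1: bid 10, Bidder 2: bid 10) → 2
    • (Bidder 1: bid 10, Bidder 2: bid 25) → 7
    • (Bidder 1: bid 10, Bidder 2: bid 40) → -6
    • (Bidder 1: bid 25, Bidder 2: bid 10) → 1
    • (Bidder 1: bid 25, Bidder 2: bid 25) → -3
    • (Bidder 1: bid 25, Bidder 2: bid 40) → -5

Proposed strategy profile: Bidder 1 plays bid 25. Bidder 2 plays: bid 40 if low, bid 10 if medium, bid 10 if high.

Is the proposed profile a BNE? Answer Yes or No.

Yes

Bidder 1 plays bid 25: E[bid 25] = 0.25·(10) + 0.25·(9) + 0.5·(9) = 9.25; E[bid 10] = -7.75. Best-responding. ✓
Bidder 2 (valuation low), facing bid 25: bid 10 gives 1, bid 25 gives -3, bid 40 gives 10. Proposed bid 40 is best. ✓
Bidder 2 (valuation medium), facing bid 25: bid 10 gives 4, bid 25 gives -8, bid 40 gives -2. Proposed bid 10 is best. ✓
Bidder 2 (valuation high), facing bid 25: bid 10 gives 1, bid 25 gives -3, bid 40 gives -5. Proposed bid 10 is best. ✓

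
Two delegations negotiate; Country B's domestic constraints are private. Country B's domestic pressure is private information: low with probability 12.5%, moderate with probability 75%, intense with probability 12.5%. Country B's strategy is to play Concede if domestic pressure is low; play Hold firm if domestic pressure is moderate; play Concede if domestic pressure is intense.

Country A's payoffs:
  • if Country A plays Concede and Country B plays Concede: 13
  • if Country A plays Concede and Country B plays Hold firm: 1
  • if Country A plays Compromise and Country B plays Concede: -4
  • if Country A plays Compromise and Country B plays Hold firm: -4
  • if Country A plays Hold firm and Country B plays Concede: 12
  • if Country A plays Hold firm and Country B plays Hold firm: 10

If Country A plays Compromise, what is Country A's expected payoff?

E[Compromise] = 0.125·(-4) + 0.75·(-4) + 0.125·(-4) = (-0.5) + (-3) + (-0.5) = -4

-4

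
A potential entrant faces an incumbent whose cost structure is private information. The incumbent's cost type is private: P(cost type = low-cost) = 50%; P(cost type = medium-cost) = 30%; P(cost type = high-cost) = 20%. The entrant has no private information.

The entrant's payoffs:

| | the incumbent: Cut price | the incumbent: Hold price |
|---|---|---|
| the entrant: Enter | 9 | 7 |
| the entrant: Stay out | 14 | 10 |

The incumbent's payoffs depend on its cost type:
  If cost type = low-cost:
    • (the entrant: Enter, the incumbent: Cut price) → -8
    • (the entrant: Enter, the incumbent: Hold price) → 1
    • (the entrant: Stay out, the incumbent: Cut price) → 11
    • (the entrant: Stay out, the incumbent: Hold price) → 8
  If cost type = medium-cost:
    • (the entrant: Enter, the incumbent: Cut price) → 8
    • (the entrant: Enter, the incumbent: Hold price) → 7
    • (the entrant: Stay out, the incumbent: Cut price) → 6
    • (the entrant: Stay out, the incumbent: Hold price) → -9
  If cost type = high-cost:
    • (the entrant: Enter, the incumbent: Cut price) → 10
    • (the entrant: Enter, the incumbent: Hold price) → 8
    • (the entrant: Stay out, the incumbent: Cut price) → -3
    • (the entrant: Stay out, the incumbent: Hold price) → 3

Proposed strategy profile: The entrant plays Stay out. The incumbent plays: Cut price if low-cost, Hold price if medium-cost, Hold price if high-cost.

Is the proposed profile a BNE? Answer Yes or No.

The entrant plays Stay out: E[Stay out] = 0.5·(14) + 0.3·(10) + 0.2·(10) = 12; E[Enter] = 8. Best-responding. ✓
The incumbent (cost type low-cost), facing Stay out: Cut price gives 11, Hold price gives 8. Proposed Cut price is best. ✓
The incumbent (cost type medium-cost), facing Stay out: Cut price gives 6, Hold price gives -9. Proposed Hold price is not best — profitable deviation exists. ✗
The incumbent (cost type high-cost), facing Stay out: Cut price gives -3, Hold price gives 3. Proposed Hold price is best. ✓

No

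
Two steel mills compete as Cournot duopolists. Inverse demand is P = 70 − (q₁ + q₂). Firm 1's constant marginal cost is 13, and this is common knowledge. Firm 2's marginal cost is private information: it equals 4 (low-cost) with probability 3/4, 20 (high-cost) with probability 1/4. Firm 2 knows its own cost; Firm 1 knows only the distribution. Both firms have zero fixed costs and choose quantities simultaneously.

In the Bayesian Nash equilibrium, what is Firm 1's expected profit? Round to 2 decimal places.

300.44

Type-c best response for Firm 2: q₂(c) = (70 − c)/2 − q₁/2.
Firm 1 maximizes expected profit; its first-order condition is 70 − 2q₁ − E[q₂] − 13 = 0.
Substituting E[q₂] and solving: E[c₂] = 8, so q₁ = (70 − 2·13 + 8)/3 = 17.3333.
E[P] = 70 − (q₁ + E[q₂]) = 30.3333; Firm 1's expected profit = (E[P] − 13)·q₁ = (30.3333 − 13)·17.3333 = 300.444.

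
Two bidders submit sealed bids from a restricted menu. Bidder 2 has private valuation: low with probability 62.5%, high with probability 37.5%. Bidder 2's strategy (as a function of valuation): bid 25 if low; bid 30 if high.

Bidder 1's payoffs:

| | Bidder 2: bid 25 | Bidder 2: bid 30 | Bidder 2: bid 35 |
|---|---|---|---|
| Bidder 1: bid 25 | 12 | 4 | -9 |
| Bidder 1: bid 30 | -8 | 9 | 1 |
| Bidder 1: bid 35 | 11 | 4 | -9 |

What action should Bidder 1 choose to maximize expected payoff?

Compute Bidder 1's expected payoff for each action, taking the expectation over Bidder 2's type.
E[bid 25] = 0.625·(12) + 0.375·(4) = 9
E[bid 30] = 0.625·(-8) + 0.375·(9) = -1.625
E[bid 35] = 0.625·(11) + 0.375·(4) = 8.375
Best response: bid 25 (9 is the largest).

bid 25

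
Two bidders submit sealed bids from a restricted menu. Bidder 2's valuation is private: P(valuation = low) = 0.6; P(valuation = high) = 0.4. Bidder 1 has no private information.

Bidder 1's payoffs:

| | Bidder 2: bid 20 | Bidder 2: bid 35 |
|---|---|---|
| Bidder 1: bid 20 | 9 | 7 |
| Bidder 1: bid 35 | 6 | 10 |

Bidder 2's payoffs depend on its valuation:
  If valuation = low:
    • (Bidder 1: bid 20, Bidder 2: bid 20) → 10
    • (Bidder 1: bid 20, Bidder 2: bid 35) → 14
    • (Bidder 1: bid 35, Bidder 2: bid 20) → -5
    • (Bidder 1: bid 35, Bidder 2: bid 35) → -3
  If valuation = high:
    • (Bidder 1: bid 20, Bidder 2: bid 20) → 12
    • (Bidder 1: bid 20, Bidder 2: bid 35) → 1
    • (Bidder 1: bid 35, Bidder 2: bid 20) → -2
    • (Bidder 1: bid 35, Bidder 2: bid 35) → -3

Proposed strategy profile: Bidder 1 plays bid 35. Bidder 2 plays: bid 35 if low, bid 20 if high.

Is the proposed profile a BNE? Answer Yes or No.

A profile is a BNE iff every type of every player is best-responding given beliefs about the other side.
Bidder 1 plays bid 35: E[bid 35] = 0.6·(10) + 0.4·(6) = 8.4; E[bid 20] = 7.8. Best-responding. ✓
Bidder 2 (valuation low), facing bid 35: bid 20 gives -5, bid 35 gives -3. Proposed bid 35 is best. ✓
Bidder 2 (valuation high), facing bid 35: bid 20 gives -2, bid 35 gives -3. Proposed bid 20 is best. ✓

Yes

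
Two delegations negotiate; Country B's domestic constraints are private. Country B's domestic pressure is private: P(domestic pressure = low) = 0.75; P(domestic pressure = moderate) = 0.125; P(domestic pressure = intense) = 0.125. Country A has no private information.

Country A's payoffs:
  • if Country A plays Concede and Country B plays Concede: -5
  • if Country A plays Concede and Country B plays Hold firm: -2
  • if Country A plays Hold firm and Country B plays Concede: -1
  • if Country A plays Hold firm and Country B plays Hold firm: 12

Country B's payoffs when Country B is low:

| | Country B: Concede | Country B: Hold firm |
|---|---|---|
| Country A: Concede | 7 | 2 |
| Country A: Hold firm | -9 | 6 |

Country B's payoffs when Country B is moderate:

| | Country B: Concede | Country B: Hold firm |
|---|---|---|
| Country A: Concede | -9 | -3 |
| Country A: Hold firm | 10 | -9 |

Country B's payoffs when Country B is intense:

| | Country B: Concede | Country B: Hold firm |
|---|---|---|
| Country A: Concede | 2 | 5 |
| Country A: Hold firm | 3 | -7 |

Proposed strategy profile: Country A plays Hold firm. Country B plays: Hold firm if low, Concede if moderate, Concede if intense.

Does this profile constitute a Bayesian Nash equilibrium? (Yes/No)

Country A plays Hold firm: E[Hold firm] = 0.75·(12) + 0.125·(-1) + 0.125·(-1) = 8.75; E[Concede] = -2.75. Best-responding. ✓
Country B (domestic pressure low), facing Hold firm: Concede gives -9, Hold firm gives 6. Proposed Hold firm is best. ✓
Country B (domestic pressure moderate), facing Hold firm: Concede gives 10, Hold firm gives -9. Proposed Concede is best. ✓
Country B (domestic pressure intense), facing Hold firm: Concede gives 3, Hold firm gives -7. Proposed Concede is best. ✓

Yes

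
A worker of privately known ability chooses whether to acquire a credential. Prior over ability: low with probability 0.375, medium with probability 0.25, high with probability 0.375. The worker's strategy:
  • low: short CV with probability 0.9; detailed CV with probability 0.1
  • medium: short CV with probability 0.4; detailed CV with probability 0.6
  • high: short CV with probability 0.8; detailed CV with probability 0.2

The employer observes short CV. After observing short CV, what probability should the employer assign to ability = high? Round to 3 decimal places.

0.407

P(short CV) = 0.375·0.9 + 0.25·0.4 + 0.375·0.8 = 0.7375
P(high | short CV) = (0.375·0.8) / 0.7375 = 0.3 / 0.7375 = 0.40678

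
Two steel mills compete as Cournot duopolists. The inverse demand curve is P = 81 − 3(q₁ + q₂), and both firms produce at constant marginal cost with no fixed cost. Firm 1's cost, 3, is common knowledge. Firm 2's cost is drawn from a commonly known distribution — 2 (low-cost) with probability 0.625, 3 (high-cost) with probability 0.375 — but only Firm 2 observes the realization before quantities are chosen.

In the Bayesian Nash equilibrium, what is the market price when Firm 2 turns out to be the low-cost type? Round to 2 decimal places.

Firm 2 with cost c maximizes (81 − 3(q₁+q₂) − c)·q₂, giving q₂(c) = (81 − c − 3q₁)/6.
E[c₂] = 0.625·2 + 0.375·3 = 2.375
Firm 1's FOC against E[q₂] yields q₁ = (81 − 2·3 + E[c₂])/9 = (81 − 6 + 2.375)/9 = 8.59722.
q₂(low-cost) = 8.86806, so P = 81 − 3·(8.59722 + 8.86806) = 28.6042.

28.60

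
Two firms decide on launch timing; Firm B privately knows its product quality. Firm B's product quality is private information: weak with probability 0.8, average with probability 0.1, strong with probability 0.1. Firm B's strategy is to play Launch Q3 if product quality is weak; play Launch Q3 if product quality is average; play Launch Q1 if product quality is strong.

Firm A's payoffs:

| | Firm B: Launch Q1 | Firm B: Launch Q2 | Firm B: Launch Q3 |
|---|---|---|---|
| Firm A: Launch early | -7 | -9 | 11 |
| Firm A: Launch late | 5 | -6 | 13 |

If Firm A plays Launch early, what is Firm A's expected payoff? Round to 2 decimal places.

E[Launch early] = 0.8·11 + 0.1·11 + 0.1·(-7) = 8.8 + 1.1 + (-0.7) = 9.2

9.20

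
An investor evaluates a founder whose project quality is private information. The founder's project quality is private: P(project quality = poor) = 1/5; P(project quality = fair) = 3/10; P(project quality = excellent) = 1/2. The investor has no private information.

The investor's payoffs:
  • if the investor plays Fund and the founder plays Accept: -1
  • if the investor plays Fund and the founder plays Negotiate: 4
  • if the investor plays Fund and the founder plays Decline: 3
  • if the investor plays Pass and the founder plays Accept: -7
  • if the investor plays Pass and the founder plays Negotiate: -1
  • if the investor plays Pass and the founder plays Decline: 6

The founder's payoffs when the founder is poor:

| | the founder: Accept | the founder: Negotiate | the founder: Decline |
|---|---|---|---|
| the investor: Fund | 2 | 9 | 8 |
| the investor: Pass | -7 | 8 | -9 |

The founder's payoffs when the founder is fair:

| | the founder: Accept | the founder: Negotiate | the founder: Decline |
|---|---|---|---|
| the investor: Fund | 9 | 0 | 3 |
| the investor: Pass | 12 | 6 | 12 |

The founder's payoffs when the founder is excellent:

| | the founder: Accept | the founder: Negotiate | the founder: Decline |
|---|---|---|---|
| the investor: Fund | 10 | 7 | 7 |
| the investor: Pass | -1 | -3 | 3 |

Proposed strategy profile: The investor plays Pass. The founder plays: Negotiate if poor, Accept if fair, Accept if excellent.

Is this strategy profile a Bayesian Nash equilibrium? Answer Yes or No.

The investor plays Pass: E[Pass] = 1/5·(-1) + 3/10·(-7) + 1/2·(-7) = -29/5; E[Fund] = 0. Not best-responding. ✗
The founder (project quality poor), facing Pass: Accept gives -7, Negotiate gives 8, Decline gives -9. Proposed Negotiate is best. ✓
The founder (project quality fair), facing Pass: Accept gives 12, Negotiate gives 6, Decline gives 12. Proposed Accept is best. ✓
The founder (project quality excellent), facing Pass: Accept gives -1, Negotiate gives -3, Decline gives 3. Proposed Accept is not best — profitable deviation exists. ✗

No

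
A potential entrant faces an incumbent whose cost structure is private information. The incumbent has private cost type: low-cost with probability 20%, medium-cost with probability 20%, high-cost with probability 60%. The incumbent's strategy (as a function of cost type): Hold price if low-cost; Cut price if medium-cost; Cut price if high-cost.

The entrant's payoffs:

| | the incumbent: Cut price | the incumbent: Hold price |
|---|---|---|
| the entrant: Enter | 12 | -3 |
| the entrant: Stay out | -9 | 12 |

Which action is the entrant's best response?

Compute the entrant's expected payoff for each action, taking the expectation over the incumbent's type.
E[Enter] = 0.2·(-3) + 0.2·(12) + 0.6·(12) = 9
E[Stay out] = 0.2·(12) + 0.2·(-9) + 0.6·(-9) = -4.8
Best response: Enter (9 is the largest).

Enter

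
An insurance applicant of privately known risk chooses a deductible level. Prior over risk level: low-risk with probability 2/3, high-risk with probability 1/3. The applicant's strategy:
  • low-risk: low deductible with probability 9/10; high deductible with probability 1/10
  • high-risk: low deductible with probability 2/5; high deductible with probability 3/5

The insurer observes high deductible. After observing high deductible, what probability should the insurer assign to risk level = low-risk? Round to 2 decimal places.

0.25

Apply Bayes' rule using the sender's strategy as the likelihood.
P(high deductible) = (2/3)·(1/10) + (1/3)·(3/5) = 4/15
P(low-risk | high deductible) = ((2/3)·(1/10)) / (4/15) = (1/15) / (4/15) = 1/4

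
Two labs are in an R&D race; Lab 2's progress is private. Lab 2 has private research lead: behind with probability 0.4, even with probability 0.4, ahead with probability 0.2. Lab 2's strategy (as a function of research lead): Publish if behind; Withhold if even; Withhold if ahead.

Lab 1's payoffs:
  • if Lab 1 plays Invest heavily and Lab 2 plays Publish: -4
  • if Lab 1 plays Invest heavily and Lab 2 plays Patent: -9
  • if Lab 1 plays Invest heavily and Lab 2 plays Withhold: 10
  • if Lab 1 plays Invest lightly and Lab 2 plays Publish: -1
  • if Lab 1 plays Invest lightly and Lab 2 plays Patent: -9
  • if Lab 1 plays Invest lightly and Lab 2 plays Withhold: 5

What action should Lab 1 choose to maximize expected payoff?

Compute Lab 1's expected payoff for each action, taking the expectation over Lab 2's type.
E[Invest heavily] = 0.4·(-4) + 0.4·(10) + 0.2·(10) = 4.4
E[Invest lightly] = 0.4·(-1) + 0.4·(5) + 0.2·(5) = 2.6
Best response: Invest heavily (4.4 is the largest).

Invest heavily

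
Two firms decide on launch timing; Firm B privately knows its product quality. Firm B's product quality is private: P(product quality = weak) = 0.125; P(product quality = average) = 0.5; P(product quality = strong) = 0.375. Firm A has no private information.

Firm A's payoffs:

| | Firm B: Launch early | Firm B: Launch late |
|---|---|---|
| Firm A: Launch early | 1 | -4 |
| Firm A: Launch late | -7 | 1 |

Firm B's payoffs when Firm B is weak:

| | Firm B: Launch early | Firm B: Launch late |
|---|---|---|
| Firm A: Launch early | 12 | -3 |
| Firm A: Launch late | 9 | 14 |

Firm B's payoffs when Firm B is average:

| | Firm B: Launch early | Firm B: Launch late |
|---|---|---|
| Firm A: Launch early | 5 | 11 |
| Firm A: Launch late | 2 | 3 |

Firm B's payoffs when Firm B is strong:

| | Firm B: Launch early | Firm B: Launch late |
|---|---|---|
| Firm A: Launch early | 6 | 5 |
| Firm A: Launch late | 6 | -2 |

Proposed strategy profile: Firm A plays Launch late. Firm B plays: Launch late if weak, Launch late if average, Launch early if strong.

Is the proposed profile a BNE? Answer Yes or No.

Yes

A profile is a BNE iff every type of every player is best-responding given beliefs about the other side.
Firm A plays Launch late: E[Launch late] = 0.125·(1) + 0.5·(1) + 0.375·(-7) = -2; E[Launch early] = -2.125. Best-responding. ✓
Firm B (product quality weak), facing Launch late: Launch early gives 9, Launch late gives 14. Proposed Launch late is best. ✓
Firm B (product quality average), facing Launch late: Launch early gives 2, Launch late gives 3. Proposed Launch late is best. ✓
Firm B (product quality strong), facing Launch late: Launch early gives 6, Launch late gives -2. Proposed Launch early is best. ✓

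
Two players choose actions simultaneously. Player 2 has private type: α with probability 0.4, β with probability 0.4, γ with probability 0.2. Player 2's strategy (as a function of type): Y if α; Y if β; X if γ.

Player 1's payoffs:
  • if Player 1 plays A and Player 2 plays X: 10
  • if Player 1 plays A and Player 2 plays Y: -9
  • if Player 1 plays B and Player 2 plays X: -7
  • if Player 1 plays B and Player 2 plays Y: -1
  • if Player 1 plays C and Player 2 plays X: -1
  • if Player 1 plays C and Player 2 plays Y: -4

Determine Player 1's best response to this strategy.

B

E[A] = 0.4·(-9) + 0.4·(-9) + 0.2·(10) = -5.2
E[B] = 0.4·(-1) + 0.4·(-1) + 0.2·(-7) = -2.2
E[C] = 0.4·(-4) + 0.4·(-4) + 0.2·(-1) = -3.4
Best response: B (-2.2 is the largest).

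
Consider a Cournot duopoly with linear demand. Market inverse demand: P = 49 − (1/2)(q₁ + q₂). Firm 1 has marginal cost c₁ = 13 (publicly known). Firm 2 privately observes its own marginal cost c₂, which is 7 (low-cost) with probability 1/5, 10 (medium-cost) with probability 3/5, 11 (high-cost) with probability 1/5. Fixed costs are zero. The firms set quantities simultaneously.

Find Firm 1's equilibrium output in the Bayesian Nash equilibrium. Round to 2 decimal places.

21.73

Type-c best response for Firm 2: q₂(c) = (49 − c) − q₁/2.
Firm 1 maximizes expected profit; its first-order condition is 49 − q₁ − (1/2)E[q₂] − 13 = 0.
Substituting E[q₂] and solving: E[c₂] = 9.6, so q₁ = (49 − 2·13 + 9.6)/(3/2) = 21.7333.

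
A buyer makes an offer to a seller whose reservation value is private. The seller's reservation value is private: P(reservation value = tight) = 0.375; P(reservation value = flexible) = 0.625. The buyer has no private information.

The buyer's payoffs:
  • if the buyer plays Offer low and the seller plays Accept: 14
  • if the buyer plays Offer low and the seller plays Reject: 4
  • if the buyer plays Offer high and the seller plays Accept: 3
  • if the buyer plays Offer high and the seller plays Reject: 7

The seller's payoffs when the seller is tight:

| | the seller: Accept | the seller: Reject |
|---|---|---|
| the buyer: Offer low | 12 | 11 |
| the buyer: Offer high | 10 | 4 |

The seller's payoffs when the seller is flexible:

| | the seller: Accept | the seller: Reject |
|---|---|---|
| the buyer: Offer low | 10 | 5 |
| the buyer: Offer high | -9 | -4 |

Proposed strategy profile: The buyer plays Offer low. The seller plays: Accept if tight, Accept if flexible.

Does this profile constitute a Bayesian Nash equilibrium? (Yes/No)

The buyer plays Offer low: E[Offer low] = 0.375·(14) + 0.625·(14) = 14; E[Offer high] = 3. Best-responding. ✓
The seller (reservation value tight), facing Offer low: Accept gives 12, Reject gives 11. Proposed Accept is best. ✓
The seller (reservation value flexible), facing Offer low: Accept gives 10, Reject gives 5. Proposed Accept is best. ✓

Yes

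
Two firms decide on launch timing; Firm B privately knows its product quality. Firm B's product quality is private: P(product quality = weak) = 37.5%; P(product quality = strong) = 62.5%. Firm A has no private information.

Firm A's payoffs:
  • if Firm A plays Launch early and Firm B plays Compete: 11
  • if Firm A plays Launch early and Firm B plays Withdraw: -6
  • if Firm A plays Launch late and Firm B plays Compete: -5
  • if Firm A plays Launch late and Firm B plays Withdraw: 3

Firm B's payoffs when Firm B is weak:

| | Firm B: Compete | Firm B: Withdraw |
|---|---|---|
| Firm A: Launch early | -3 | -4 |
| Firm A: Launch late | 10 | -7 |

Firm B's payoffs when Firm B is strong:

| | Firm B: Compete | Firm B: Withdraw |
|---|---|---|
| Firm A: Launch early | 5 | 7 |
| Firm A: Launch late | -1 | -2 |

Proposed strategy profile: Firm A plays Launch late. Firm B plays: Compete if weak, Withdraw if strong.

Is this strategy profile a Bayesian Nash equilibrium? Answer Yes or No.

No

Firm A plays Launch late: E[Launch late] = 0.375·(-5) + 0.625·(3) = 0; E[Launch early] = 0.375. Not best-responding. ✗
Firm B (product quality weak), facing Launch late: Compete gives 10, Withdraw gives -7. Proposed Compete is best. ✓
Firm B (product quality strong), facing Launch late: Compete gives -1, Withdraw gives -2. Proposed Withdraw is not best — profitable deviation exists. ✗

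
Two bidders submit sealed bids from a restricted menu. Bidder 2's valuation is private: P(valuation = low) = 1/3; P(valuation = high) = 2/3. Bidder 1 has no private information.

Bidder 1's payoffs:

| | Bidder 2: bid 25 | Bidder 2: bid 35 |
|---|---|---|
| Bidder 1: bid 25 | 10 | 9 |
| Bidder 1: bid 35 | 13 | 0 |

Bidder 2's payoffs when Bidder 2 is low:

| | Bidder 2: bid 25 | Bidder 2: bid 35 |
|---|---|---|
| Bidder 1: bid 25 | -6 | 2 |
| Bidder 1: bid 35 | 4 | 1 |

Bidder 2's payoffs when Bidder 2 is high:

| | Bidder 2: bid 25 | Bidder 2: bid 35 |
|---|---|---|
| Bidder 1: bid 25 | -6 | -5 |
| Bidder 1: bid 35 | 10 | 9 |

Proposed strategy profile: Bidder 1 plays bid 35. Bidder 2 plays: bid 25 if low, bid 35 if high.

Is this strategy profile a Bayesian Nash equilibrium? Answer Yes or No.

No

Bidder 1 plays bid 35: E[bid 35] = 1/3·(13) + 2/3·(0) = 13/3; E[bid 25] = 28/3. Not best-responding. ✗
Bidder 2 (valuation low), facing bid 35: bid 25 gives 4, bid 35 gives 1. Proposed bid 25 is best. ✓
Bidder 2 (valuation high), facing bid 35: bid 25 gives 10, bid 35 gives 9. Proposed bid 35 is not best — profitable deviation exists. ✗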